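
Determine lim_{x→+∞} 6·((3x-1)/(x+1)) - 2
Evaluate the dominant behaviour as x → +∞; each term tends to a finite value or vanishes.
Limit = 16.

Final answer: 16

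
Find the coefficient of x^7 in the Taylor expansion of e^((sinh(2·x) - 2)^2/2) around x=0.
Expand to order 7: e^((sinh(2·x) - 2)^2/2) = -64768·x^7·e^(2)/315 + 5756·x^6·e^(2)/45 - 1136·x^5·e^(2)/15 + 42·x^4·e^(2) - 64·x^3·e^(2)/3 + 10·x^2·e^(2) - 4·x·e^(2) + e^(2) + O(x^8).
The coefficient of x^7 is -64768·e^(2)/315.

Final answer: -64768·e^(2)/315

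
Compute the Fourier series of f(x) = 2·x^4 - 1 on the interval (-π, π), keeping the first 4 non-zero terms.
(96 - 16·π^2)·cos(x) + (-6 + 4·π^2)·cos(2·x) + (32/27 - 16·π^2/9)·cos(3·x) - 1 + 2·π^4/5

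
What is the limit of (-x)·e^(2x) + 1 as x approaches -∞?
The product is a 0·∞ indeterminate form at x → -∞.
Rewrite the product as (-x) / e^(-2x) (an ∞/∞ form) and apply L'Hôpital, or use the standard hierarchy e^(2|x|) ≫ |(-x)| as x → -∞.
The indeterminate product → 0, so the limit = 1.

Final answer: 1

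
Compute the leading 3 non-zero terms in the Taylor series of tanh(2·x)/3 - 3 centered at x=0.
-8·x^3/9 + 2·x/3 - 3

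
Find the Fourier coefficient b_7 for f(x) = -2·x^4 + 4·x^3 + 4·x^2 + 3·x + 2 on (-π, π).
b_7 = (1/π) ∫_{-π}^{π} f(x)·sin(7x) dx.
Evaluate the integral (use parity and integration by parts as needed): b_7 = 246/343 + 8·π^2/7.

Final answer: 246/343 + 8·π^2/7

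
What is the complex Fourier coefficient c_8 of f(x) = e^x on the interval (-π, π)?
Compute the real Fourier coefficients first: a_8 = (-1 + e^(2·π))·e^(-π)/(65·π), b_8 = (8 - 8·e^(2·π))·e^(-π)/(65·π).
Then c_8 = (a_8 − i·b_8)/2 = -e^(-π)/(130·π) + e^(π)/(130·π) - 4·i·e^(-π)/(65·π) + 4·i·e^(π)/(65·π).

Final answer: -e^(-π)/(130·π) + e^(π)/(130·π) - 4·i·e^(-π)/(65·π) + 4·i·e^(π)/(65·π)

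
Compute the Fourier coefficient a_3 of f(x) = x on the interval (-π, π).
a_3 = (1/π) ∫_{-π}^{π} f(x)·cos(3x) dx.
Evaluate the integral (use parity and integration by parts as needed): a_3 = 0.

Final answer: 0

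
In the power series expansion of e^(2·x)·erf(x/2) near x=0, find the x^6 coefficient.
Expand to order 6: e^(2·x)·erf(x/2) = 121·x^6/(720·√(π)) + 81·x^5/(160·√(π)) + 7·x^4/(6·√(π)) + 23·x^3/(12·√(π)) + 2·x^2/√(π) + x/√(π) + O(x^7).
The coefficient of x^6 is 121/(720·√(π)).

Final answer: 121/(720·√(π))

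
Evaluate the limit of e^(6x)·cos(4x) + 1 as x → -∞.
Evaluate the dominant behaviour as x → -∞; each term tends to a finite value or vanishes.
Limit = 1.

Final answer: 1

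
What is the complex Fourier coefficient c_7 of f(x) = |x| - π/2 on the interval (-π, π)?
Compute the real Fourier coefficients first: a_7 = -4/(49·π), b_7 = 0.
Then c_7 = (a_7 − i·b_7)/2 = -2/(49·π).

Final answer: -2/(49·π)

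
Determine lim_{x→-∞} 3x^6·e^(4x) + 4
The product is a 0·∞ indeterminate form at x → -∞.
Rewrite the product as 3x^6 / e^(-4x) (an ∞/∞ form) and apply L'Hôpital, or use the standard hierarchy e^(4|x|) ≫ |x^6| as x → -∞.
The indeterminate product → 0, so the limit = 4.

Final answer: 4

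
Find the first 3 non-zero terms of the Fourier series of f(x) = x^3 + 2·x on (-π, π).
(-8 + 2·π^2)·sin(x) + (-π^2 - 1/2)·sin(2·x) + (8/9 + 2·π^2/3)·sin(3·x)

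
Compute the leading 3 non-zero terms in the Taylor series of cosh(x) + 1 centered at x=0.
x^4/24 + x^2/2 + 2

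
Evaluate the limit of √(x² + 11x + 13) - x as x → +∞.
This is an ∞ − ∞ indeterminate form.
Multiply and divide by the conjugate √(x²+11x + 13) + x; the x² terms cancel, leaving (11x + 13)/(√(x²+11x + 13)+x) → 11/2.
Limit = 11/2.

Final answer: 11/2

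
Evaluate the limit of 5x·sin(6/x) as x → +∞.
As x → +∞: let u = 6/x → 0⁺; then 5·x·sin(6/x) = 5·6·sin(u)/u → 5·6·1 = 30.
Limit = 30.

Final answer: 30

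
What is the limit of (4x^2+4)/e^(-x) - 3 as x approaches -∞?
The quotient is an ∞/∞ indeterminate form as x → -∞.
Compare growth rates of the dominant terms (exponentials ≫ polynomials ≫ logarithms), or apply L'Hôpital's rule; the quotient → 0.
Adding the constant: 0 - 3 = -3. Limit = -3.

Final answer: -3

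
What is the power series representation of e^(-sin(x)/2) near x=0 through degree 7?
-179·x^7/92160 + 59·x^6/15360 + 23·x^5/3840 - 5·x^4/128 + x^3/16 + x^2/8 - x/2 + 1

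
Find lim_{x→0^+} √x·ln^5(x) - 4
The product is a 0·∞ indeterminate form at x → 0⁺.
Rewrite the product as ln^5(x) / x^(-1/2) and apply L'Hôpital, or use the standard hierarchy x^(-1/2) ≫ |ln x|^5 as x → 0⁺.
The indeterminate product → 0, so the limit = -4.

Final answer: -4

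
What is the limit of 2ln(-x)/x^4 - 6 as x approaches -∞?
The quotient is an ∞/∞ indeterminate form as x → -∞.
Compare growth rates of the dominant terms (exponentials ≫ polynomials ≫ logarithms), or apply L'Hôpital's rule; the quotient → 0.
Adding the constant: 0 - 6 = -6. Limit = -6.

Final answer: -6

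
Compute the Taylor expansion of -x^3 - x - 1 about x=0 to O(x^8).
-x^3 - x - 1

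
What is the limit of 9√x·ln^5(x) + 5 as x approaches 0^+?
The product is a 0·∞ indeterminate form at x → 0⁺.
Rewrite the product as 9·ln^5(x) / x^(-1/2) and apply L'Hôpital, or use the standard hierarchy x^(-1/2) ≫ |ln x|^5 as x → 0⁺.
The indeterminate product → 0, so the limit = 5.

Final answer: 5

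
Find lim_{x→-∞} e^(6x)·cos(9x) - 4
Evaluate the dominant behaviour as x → -∞; each term tends to a finite value or vanishes.
Limit = -4.

Final answer: -4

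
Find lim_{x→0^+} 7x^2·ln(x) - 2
The product is a 0·∞ indeterminate form at x → 0⁺.
Rewrite the product as 7·ln(x) / x^(-2) and apply L'Hôpital, or use the standard hierarchy x^(-2) ≫ |ln x| as x → 0⁺.
The indeterminate product → 0, so the limit = -2.

Final answer: -2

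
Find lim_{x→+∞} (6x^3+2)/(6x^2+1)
This is an ∞/∞ indeterminate form as x → +∞.
Divide numerator and denominator by x^3 and let the lower-order terms vanish; the numerator's degree 3 exceeds the denominator's degree 2, so the quotient diverges.
Limit = ∞.

Final answer: ∞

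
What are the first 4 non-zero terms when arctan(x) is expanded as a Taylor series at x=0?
-x^7/7 + x^5/5 - x^3/3 + x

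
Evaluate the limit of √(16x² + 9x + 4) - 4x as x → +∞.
As x → +∞: multiply by the conjugate to get (9x+4)/(√(16x²+9x+4)+4x); the denominator ~ 8x, so the limit is 9/8.
Limit = 9/8.

Final answer: 9/8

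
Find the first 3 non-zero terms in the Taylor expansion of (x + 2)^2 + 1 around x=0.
x^2 + 4·x + 5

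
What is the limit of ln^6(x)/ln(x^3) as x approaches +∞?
This is an ∞/∞ indeterminate form as x → +∞.
Write ln(x^3) = 3·ln(x), reducing the quotient to ln^5(x)/3 → ∞.
Limit = ∞.

Final answer: ∞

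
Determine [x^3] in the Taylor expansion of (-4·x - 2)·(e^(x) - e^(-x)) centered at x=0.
Expand to order 3: (-4·x - 2)·(e^(x) - e^(-x)) = -2·x^3/3 - 8·x^2 - 4·x + O(x^4).
The coefficient of x^3 is -2/3.

Final answer: -2/3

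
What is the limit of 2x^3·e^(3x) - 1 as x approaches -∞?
The product is a 0·∞ indeterminate form at x → -∞.
Rewrite the product as 2x^3 / e^(-3x) (an ∞/∞ form) and apply L'Hôpital, or use the standard hierarchy e^(3|x|) ≫ |x^3| as x → -∞.
The indeterminate product → 0, so the limit = -1.

Final answer: -1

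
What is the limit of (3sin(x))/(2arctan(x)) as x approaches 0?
Both numerator and denominator → 0 as x → 0; this is a 0/0 indeterminate form.
Expand each to leading order near x = 0: numerator ~ 3·x, denominator ~ 2·x.
The limit of the ratio is 3/2.

Final answer: 3/2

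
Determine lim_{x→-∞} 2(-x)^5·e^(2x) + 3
The product is a 0·∞ indeterminate form at x → -∞.
Rewrite the product as 2(-x)^5 / e^(-2x) (an ∞/∞ form) and apply L'Hôpital, or use the standard hierarchy e^(2|x|) ≫ |(-x)^5| as x → -∞.
The indeterminate product → 0, so the limit = 3.

Final answer: 3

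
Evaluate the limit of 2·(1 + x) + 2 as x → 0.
Direct substitution at x = 0 gives 4.

Final answer: 4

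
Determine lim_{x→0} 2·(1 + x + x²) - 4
Direct substitution at x = 0 gives -2.

Final answer: -2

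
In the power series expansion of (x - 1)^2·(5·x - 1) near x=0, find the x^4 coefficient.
Expand to order 4: (x - 1)^2·(5·x - 1) = 5·x^3 - 11·x^2 + 7·x - 1 + O(x^5).
The coefficient of x^4 is 0.

Final answer: 0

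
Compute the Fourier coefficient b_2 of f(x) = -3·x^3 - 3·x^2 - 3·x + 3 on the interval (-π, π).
b_2 = (1/π) ∫_{-π}^{π} f(x)·sin(2x) dx.
Evaluate the integral (use parity and integration by parts as needed): b_2 = -3/2 + 3·π^2.

Final answer: -3/2 + 3·π^2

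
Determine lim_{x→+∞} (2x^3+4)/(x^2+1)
This is an ∞/∞ indeterminate form as x → +∞.
Divide numerator and denominator by x^3 and let the lower-order terms vanish; the numerator's degree 3 exceeds the denominator's degree 2, so the quotient diverges.
Limit = ∞.

Final answer: ∞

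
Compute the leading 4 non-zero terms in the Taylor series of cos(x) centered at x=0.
-x^6/720 + x^4/24 - x^2/2 + 1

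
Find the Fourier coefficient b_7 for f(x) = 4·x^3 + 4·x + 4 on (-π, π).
b_7 = (1/π) ∫_{-π}^{π} f(x)·sin(7x) dx.
Evaluate the integral (use parity and integration by parts as needed): b_7 = 344/343 + 8·π^2/7.

Final answer: 344/343 + 8·π^2/7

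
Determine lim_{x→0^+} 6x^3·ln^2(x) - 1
The product is a 0·∞ indeterminate form at x → 0⁺.
Rewrite the product as 6·ln^2(x) / x^(-3) and apply L'Hôpital, or use the standard hierarchy x^(-3) ≫ |ln x|^2 as x → 0⁺.
The indeterminate product → 0, so the limit = -1.

Final answer: -1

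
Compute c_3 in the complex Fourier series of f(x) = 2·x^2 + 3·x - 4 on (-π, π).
Compute the real Fourier coefficients first: a_3 = -8/9, b_3 = 2.
Then c_3 = (a_3 − i·b_3)/2 = -4/9 - i.

Final answer: -4/9 - i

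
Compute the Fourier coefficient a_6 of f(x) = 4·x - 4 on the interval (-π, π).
a_6 = (1/π) ∫_{-π}^{π} f(x)·cos(6x) dx.
Evaluate the integral (use parity and integration by parts as needed): a_6 = 0.

Final answer: 0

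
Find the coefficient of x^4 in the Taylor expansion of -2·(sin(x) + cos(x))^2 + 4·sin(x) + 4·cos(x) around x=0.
Expand to order 4: -2·(sin(x) + cos(x))^2 + 4·sin(x) + 4·cos(x) = x^4/6 + 2·x^3 - 2·x^2 + 2 + O(x^5).
The coefficient of x^4 is 1/6.

Final answer: 1/6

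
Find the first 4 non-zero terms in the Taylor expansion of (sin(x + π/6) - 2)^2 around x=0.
-x^4/4 + 3·x^2/2 - 3·√(3)·x/2 + 9/4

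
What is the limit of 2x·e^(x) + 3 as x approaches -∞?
The product is a 0·∞ indeterminate form at x → -∞.
Rewrite the product as 2x / e^(-x) (an ∞/∞ form) and apply L'Hôpital, or use the standard hierarchy e^(|x|) ≫ |x| as x → -∞.
The indeterminate product → 0, so the limit = 3.

Final answer: 3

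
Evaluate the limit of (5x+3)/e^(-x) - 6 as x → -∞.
The quotient is an ∞/∞ indeterminate form as x → -∞.
Compare growth rates of the dominant terms (exponentials ≫ polynomials ≫ logarithms), or apply L'Hôpital's rule; the quotient → 0.
Adding the constant: 0 - 6 = -6. Limit = -6.

Final answer: -6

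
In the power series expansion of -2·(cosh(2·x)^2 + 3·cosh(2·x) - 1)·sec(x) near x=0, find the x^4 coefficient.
Expand to order 4: -2·(cosh(2·x)^2 + 3·cosh(2·x) - 1)·sec(x) = -311·x^4/12 - 23·x^2 - 6 + O(x^5).
The coefficient of x^4 is -311/12.

Final answer: -311/12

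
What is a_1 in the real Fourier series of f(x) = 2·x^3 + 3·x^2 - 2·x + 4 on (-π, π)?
a_1 = (1/π) ∫_{-π}^{π} f(x)·cos(1x) dx.
Evaluate the integral (use parity and integration by parts as needed): a_1 = -12.

Final answer: -12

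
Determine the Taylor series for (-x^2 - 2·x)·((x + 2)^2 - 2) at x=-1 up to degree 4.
-1 + 2·(x + 1) + 2·(x + 1)^2 - 2·(x + 1)^3 - (x + 1)^4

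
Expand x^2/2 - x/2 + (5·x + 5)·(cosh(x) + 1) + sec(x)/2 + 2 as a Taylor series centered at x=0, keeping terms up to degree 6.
71·x^6/1440 + 5·x^5/24 + 5·x^4/16 + 5·x^3/2 + 13·x^2/4 + 19·x/2 + 25/2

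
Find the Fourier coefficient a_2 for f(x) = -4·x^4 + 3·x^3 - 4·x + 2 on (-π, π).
a_2 = (1/π) ∫_{-π}^{π} f(x)·cos(2x) dx.
Evaluate the integral (use parity and integration by parts as needed): a_2 = 12 - 8·π^2.

Final answer: 12 - 8·π^2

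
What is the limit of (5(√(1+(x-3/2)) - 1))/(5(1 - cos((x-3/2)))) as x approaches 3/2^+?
Both numerator and denominator → 0 as x → 3/2^+; this is a 0/0 indeterminate form.
Expand each to leading order near x = 3/2: numerator ~ 5·(x - 3/2)/2, denominator ~ 5·(x - 3/2)^2/2.
The limit of the ratio is ∞.

Final answer: ∞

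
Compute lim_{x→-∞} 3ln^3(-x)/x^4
This is an ∞/∞ indeterminate form as x → -∞.
Compare growth rates of the dominant terms (exponentials ≫ polynomials ≫ logarithms), or apply L'Hôpital's rule; the quotient → 0.
Limit = 0.

Final answer: 0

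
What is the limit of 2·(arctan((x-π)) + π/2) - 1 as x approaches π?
Direct substitution at x = π gives -1 + π.

Final answer: -1 + π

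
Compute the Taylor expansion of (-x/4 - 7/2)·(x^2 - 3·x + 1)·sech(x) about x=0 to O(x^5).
31·x^4/48 - 43·x^3/8 - x^2 + 41·x/4 - 7/2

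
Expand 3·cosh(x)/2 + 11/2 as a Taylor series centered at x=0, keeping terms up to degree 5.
x^4/16 + 3·x^2/4 + 7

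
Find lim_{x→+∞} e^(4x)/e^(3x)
This is an ∞/∞ indeterminate form as x → +∞.
Rewrite e^(4x)/e^(3x) = e^((4−3)x) = e^(x); the exponent coefficient is 1 > 0 so e^(x) → ∞.
Limit = ∞.

Final answer: ∞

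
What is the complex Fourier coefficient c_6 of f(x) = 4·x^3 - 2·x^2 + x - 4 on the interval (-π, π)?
Compute the real Fourier coefficients first: a_6 = -2/9, b_6 = -4·π^2/3 - 1/9.
Then c_6 = (a_6 − i·b_6)/2 = -1/9 + i/18 + 2·i·π^2/3.

Final answer: -1/9 + i/18 + 2·i·π^2/3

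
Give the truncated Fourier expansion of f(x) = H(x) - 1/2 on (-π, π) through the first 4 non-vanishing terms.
2·sin(x)/π + 2·sin(3·x)/(3·π) + 2·sin(5·x)/(5·π) + 2·sin(7·x)/(7·π)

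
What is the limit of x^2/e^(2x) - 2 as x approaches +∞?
The quotient is an ∞/∞ indeterminate form as x → +∞.
The exponential denominator e^(2x) dominates the polynomial numerator (e^x ≫ x^2 as x → ∞), so the quotient → 0.
Adding the constant: 0 - 2 = -2. Limit = -2.

Final answer: -2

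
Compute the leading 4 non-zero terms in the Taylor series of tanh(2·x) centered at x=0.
-2176·x^7/315 + 64·x^5/15 - 8·x^3/3 + 2·x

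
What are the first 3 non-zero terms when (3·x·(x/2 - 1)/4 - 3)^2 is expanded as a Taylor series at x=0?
-27·x^2/16 + 9·x/2 + 9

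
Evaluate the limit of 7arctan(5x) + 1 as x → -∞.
Evaluate the dominant behaviour as x → -∞; each term tends to a finite value or vanishes.
Limit = 1 - 7·π/2.

Final answer: 1 - 7·π/2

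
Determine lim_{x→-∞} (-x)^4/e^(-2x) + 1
The quotient is an ∞/∞ indeterminate form as x → -∞.
Compare growth rates of the dominant terms (exponentials ≫ polynomials ≫ logarithms), or apply L'Hôpital's rule; the quotient → 0.
Adding the constant: 0 + 1 = 1. Limit = 1.

Final answer: 1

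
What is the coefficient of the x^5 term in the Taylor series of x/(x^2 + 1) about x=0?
Expand to order 5: x/(x^2 + 1) = x^5 - x^3 + x + O(x^6).
The coefficient of x^5 is 1.

Final answer: 1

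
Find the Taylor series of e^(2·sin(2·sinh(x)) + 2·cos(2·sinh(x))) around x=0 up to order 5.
-109·x^5·e^(2)/10 - 64·x^4·e^(2)/3 - 22·x^3·e^(2)/3 + 4·x^2·e^(2) + 4·x·e^(2) + e^(2)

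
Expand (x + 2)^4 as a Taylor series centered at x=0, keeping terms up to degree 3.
8·x^3 + 24·x^2 + 32·x + 16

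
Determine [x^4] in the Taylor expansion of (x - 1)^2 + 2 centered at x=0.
Expand to order 4: (x - 1)^2 + 2 = x^2 - 2·x + 3 + O(x^5).
The coefficient of x^4 is 0.

Final answer: 0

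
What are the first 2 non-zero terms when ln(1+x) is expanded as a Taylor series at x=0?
-x^2/2 + x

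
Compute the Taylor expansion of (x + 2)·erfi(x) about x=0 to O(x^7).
x^6/(5·√(π)) + 2·x^5/(5·√(π)) + 2·x^4/(3·√(π)) + 4·x^3/(3·√(π)) + 2·x^2/√(π) + 4·x/√(π)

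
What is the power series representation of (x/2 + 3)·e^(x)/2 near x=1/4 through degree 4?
25·e^(1/4)/16 + 29·e^(1/4)·(x - 1/4)/16 + 33·e^(1/4)·(x - 1/4)^2/32 + 37·e^(1/4)·(x - 1/4)^3/96 + 41·e^(1/4)·(x - 1/4)^4/384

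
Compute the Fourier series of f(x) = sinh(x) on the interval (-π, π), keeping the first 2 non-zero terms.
sin(x)·sinh(π)/π - 4·sin(2·x)·sinh(π)/(5·π)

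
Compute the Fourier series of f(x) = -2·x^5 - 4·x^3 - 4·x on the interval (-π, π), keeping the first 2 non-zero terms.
(-440 - 4·π^4 + 72·π^2)·sin(x) + (-6·π^2 + 13 + 2·π^4)·sin(2·x)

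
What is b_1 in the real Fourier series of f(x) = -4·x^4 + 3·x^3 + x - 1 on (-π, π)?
b_1 = (1/π) ∫_{-π}^{π} f(x)·sin(1x) dx.
Evaluate the integral (use parity and integration by parts as needed): b_1 = -34 + 6·π^2.

Final answer: -34 + 6·π^2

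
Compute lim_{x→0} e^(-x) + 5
Direct substitution at x = 0 gives 6.

Final answer: 6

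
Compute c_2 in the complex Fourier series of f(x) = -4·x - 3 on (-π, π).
Compute the real Fourier coefficients first: a_2 = 0, b_2 = 4.
Then c_2 = (a_2 − i·b_2)/2 = -2·i.

Final answer: -2·i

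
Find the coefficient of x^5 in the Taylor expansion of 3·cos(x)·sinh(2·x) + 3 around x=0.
Expand to order 5: 3·cos(x)·sinh(2·x) + 3 = -19·x^5/20 + x^3 + 6·x + 3 + O(x^6).
The coefficient of x^5 is -19/20.

Final answer: -19/20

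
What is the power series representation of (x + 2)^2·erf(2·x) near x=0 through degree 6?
128·x^6/(5·√(π)) + 304·x^5/(15·√(π)) - 64·x^4/(3·√(π)) - 52·x^3/(3·√(π)) + 16·x^2/√(π) + 16·x/√(π)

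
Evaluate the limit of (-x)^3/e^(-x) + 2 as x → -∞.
The quotient is an ∞/∞ indeterminate form as x → -∞.
Compare growth rates of the dominant terms (exponentials ≫ polynomials ≫ logarithms), or apply L'Hôpital's rule; the quotient → 0.
Adding the constant: 0 + 2 = 2. Limit = 2.

Final answer: 2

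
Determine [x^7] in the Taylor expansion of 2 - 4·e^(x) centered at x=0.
Expand to order 7: 2 - 4·e^(x) = -x^7/1260 - x^6/180 - x^5/30 - x^4/6 - 2·x^3/3 - 2·x^2 - 4·x - 2 + O(x^8).
The coefficient of x^7 is -1/1260.

Final answer: -1/1260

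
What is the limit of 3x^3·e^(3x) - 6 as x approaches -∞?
The product is a 0·∞ indeterminate form at x → -∞.
Rewrite the product as 3x^3 / e^(-3x) (an ∞/∞ form) and apply L'Hôpital, or use the standard hierarchy e^(3|x|) ≫ |x^3| as x → -∞.
The indeterminate product → 0, so the limit = -6.

Final answer: -6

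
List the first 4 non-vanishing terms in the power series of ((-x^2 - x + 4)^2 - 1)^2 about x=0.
172·x^3 - 146·x^2 - 240·x + 225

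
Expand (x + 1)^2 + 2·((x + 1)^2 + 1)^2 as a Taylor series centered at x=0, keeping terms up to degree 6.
2·x^4 + 8·x^3 + 17·x^2 + 18·x + 9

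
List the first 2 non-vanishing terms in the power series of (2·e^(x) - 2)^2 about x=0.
4·x^3 + 4·x^2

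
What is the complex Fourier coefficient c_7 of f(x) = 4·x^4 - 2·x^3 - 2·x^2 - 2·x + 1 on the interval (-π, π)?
Compute the real Fourier coefficients first: a_7 = 584/2401 - 32·π^2/49, b_7 = -4·π^2/7 - 172/343.
Then c_7 = (a_7 − i·b_7)/2 = -16·π^2/49 + 292/2401 + 86·i/343 + 2·i·π^2/7.

Final answer: -16·π^2/49 + 292/2401 + 86·i/343 + 2·i·π^2/7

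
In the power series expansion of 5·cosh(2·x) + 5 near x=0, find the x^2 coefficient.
Expand to order 2: 5·cosh(2·x) + 5 = 10·x^2 + 10 + O(x^3).
The coefficient of x^2 is 10.

Final answer: 10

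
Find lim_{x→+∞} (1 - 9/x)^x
As x → +∞: this is the defining limit (1 - 9/x)^x → e^(-9).
Limit = e^(-9).

Final answer: e^(-9)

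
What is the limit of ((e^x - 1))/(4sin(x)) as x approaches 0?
Both numerator and denominator → 0 as x → 0; this is a 0/0 indeterminate form.
Expand each to leading order near x = 0: numerator ~ x, denominator ~ 4·x.
The limit of the ratio is 1/4.

Final answer: 1/4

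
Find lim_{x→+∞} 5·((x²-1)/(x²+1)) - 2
Evaluate the dominant behaviour as x → +∞; each term tends to a finite value or vanishes.
Limit = 3.

Final answer: 3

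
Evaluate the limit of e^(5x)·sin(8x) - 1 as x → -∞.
Evaluate the dominant behaviour as x → -∞; each term tends to a finite value or vanishes.
Limit = -1.

Final answer: -1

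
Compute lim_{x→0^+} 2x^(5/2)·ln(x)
This is a 0·∞ indeterminate form at x → 0⁺.
Rewrite the product as 2·ln(x) / x^(-5/2) and apply L'Hôpital, or use the standard hierarchy x^(-5/2) ≫ |ln x| as x → 0⁺.
The indeterminate product → 0, so the limit = 0.

Final answer: 0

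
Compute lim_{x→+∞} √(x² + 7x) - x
This is an ∞ − ∞ indeterminate form.
Multiply and divide by the conjugate √(x²+7x) + x; the x² terms cancel, leaving (7x)/(√(x²+7x)+x) → 7/2.
Limit = 7/2.

Final answer: 7/2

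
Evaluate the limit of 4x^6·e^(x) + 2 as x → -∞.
The product is a 0·∞ indeterminate form at x → -∞.
Rewrite the product as 4x^6 / e^(-x) (an ∞/∞ form) and apply L'Hôpital, or use the standard hierarchy e^(|x|) ≫ |x^6| as x → -∞.
The indeterminate product → 0, so the limit = 2.

Final answer: 2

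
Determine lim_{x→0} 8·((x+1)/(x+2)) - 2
Direct substitution at x = 0 gives 2.

Final answer: 2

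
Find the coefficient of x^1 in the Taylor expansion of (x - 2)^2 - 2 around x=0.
Expand to order 1: (x - 2)^2 - 2 = 2 - 4·x + O(x^2).
The coefficient of x^1 is -4.

Final answer: -4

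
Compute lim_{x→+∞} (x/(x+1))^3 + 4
As x → +∞: x/(x+1) = 1/(1 + 1/x) → 1, and the 3rd power of a limit-1 base also → 1; with the additive constant, 1 + 4 = 5.
Limit = 5.

Final answer: 5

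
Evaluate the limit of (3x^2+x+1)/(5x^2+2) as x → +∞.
This is an ∞/∞ indeterminate form as x → +∞.
Divide numerator and denominator by x^2 and let the lower-order terms vanish; the leading terms give 3/5.
Limit = 3/5.

Final answer: 3/5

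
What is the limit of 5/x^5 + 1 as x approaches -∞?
Evaluate the dominant behaviour as x → -∞; each term tends to a finite value or vanishes.
Limit = 1.

Final answer: 1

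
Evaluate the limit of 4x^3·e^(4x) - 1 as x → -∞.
The product is a 0·∞ indeterminate form at x → -∞.
Rewrite the product as 4x^3 / e^(-4x) (an ∞/∞ form) and apply L'Hôpital, or use the standard hierarchy e^(4|x|) ≫ |x^3| as x → -∞.
The indeterminate product → 0, so the limit = -1.

Final answer: -1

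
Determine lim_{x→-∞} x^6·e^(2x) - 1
The product is a 0·∞ indeterminate form at x → -∞.
Rewrite the product as x^6 / e^(-2x) (an ∞/∞ form) and apply L'Hôpital, or use the standard hierarchy e^(2|x|) ≫ |x^6| as x → -∞.
The indeterminate product → 0, so the limit = -1.

Final answer: -1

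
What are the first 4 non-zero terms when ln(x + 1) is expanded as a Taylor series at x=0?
-x^4/4 + x^3/3 - x^2/2 + x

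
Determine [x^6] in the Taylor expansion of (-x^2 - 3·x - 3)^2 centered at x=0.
Expand to order 6: (-x^2 - 3·x - 3)^2 = x^4 + 6·x^3 + 15·x^2 + 18·x + 9 + O(x^7).
The coefficient of x^6 is 0.

Final answer: 0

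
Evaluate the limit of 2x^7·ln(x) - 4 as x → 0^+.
The product is a 0·∞ indeterminate form at x → 0⁺.
Rewrite the product as 2·ln(x) / x^(-7) and apply L'Hôpital, or use the standard hierarchy x^(-7) ≫ |ln x| as x → 0⁺.
The indeterminate product → 0, so the limit = -4.

Final answer: -4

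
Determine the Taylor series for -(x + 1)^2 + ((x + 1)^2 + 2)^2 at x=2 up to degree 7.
112 + 126·(x - 2) + 57·(x - 2)^2 + 12·(x - 2)^3 + (x - 2)^4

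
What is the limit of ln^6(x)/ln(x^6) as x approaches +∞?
This is an ∞/∞ indeterminate form as x → +∞.
Write ln(x^6) = 6·ln(x), reducing the quotient to ln^5(x)/6 → ∞.
Limit = ∞.

Final answer: ∞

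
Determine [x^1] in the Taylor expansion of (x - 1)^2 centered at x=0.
Expand to order 1: (x - 1)^2 = 1 - 2·x + O(x^2).
The coefficient of x^1 is -2.

Final answer: -2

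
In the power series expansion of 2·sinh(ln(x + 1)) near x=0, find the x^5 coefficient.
Expand to order 5: 2·sinh(ln(x + 1)) = x^5 - x^4 + x^3 - x^2 + 2·x + O(x^6).
The coefficient of x^5 is 1.

Final answer: 1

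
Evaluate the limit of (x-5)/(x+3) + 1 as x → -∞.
Evaluate the dominant behaviour as x → -∞; each term tends to a finite value or vanishes.
Limit = 2.

Final answer: 2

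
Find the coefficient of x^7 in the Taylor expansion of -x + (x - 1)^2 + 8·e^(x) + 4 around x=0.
Expand to order 7: -x + (x - 1)^2 + 8·e^(x) + 4 = x^7/630 + x^6/90 + x^5/15 + x^4/3 + 4·x^3/3 + 5·x^2 + 5·x + 13 + O(x^8).
The coefficient of x^7 is 1/630.

Final answer: 1/630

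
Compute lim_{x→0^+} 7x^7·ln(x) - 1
The product is a 0·∞ indeterminate form at x → 0⁺.
Rewrite the product as 7·ln(x) / x^(-7) and apply L'Hôpital, or use the standard hierarchy x^(-7) ≫ |ln x| as x → 0⁺.
The indeterminate product → 0, so the limit = -1.

Final answer: -1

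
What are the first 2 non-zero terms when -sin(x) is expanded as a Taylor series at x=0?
x^3/6 - x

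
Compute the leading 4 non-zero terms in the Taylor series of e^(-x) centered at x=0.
-x^3/6 + x^2/2 - x + 1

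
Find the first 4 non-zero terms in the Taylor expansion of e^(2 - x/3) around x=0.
-x^3·e^(2)/162 + x^2·e^(2)/18 - x·e^(2)/3 + e^(2)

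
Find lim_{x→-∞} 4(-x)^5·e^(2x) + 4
The product is a 0·∞ indeterminate form at x → -∞.
Rewrite the product as 4(-x)^5 / e^(-2x) (an ∞/∞ form) and apply L'Hôpital, or use the standard hierarchy e^(2|x|) ≫ |(-x)^5| as x → -∞.
The indeterminate product → 0, so the limit = 4.

Final answer: 4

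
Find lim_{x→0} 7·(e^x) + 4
Direct substitution at x = 0 gives 11.

Final answer: 11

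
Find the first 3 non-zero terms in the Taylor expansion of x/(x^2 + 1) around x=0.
x^5 - x^3 + x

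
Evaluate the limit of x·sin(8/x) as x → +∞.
As x → +∞: let u = 8/x → 0⁺; then x·sin(8/x) = 8·sin(u)/u → 8·1 = 8.
Limit = 8.

Final answer: 8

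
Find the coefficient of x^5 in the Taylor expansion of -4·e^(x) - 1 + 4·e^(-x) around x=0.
Expand to order 5: -4·e^(x) - 1 + 4·e^(-x) = -x^5/15 - 4·x^3/3 - 8·x - 1 + O(x^6).
The coefficient of x^5 is -1/15.

Final answer: -1/15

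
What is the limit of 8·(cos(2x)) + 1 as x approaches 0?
Direct substitution at x = 0 gives 9.

Final answer: 9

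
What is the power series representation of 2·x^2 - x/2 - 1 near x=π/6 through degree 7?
-1 - π/12 + π^2/18 + (-1/2 + 2·π/3)·(x - π/6) + 2·(x - π/6)^2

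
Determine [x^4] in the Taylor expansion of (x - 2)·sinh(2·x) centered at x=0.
Expand to order 4: (x - 2)·sinh(2·x) = 4·x^4/3 - 8·x^3/3 + 2·x^2 - 4·x + O(x^5).
The coefficient of x^4 is 4/3.

Final answer: 4/3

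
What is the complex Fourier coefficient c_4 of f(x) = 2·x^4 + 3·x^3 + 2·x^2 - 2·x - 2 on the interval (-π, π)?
Compute the real Fourier coefficients first: a_4 = 1/8 + π^2, b_4 = 25/16 - 3·π^2/2.
Then c_4 = (a_4 − i·b_4)/2 = 1/16 + π^2/2 - 25·i/32 + 3·i·π^2/4.

Final answer: 1/16 + π^2/2 - 25·i/32 + 3·i·π^2/4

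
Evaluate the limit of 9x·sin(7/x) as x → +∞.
As x → +∞: let u = 7/x → 0⁺; then 9·x·sin(7/x) = 9·7·sin(u)/u → 9·7·1 = 63.
Limit = 63.

Final answer: 63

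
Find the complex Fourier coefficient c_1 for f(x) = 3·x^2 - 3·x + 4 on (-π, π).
Compute the real Fourier coefficients first: a_1 = -12, b_1 = -6.
Then c_1 = (a_1 − i·b_1)/2 = -6 + 3·i.

Final answer: -6 + 3·i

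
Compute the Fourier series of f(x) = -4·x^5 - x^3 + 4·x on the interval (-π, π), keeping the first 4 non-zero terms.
(-940 - 8·π^4 + 158·π^2)·sin(x) + (-19·π^2 + 49/2 + 4·π^4)·sin(2·x) + (-8·π^4/3 - 68/81 + 142·π^2/27)·sin(3·x) + (-2·π^2 - 5/4 + 2·π^4)·sin(4·x)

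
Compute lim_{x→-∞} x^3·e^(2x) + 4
The product is a 0·∞ indeterminate form at x → -∞.
Rewrite the product as x^3 / e^(-2x) (an ∞/∞ form) and apply L'Hôpital, or use the standard hierarchy e^(2|x|) ≫ |x^3| as x → -∞.
The indeterminate product → 0, so the limit = 4.

Final answer: 4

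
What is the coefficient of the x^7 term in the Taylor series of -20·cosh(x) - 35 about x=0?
Expand to order 7: -20·cosh(x) - 35 = -x^6/36 - 5·x^4/6 - 10·x^2 - 55 + O(x^8).
The coefficient of x^7 is 0.

Final answer: 0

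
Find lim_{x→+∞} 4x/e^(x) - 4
The quotient is an ∞/∞ indeterminate form as x → +∞.
The exponential denominator e^(x) dominates the polynomial numerator (e^x ≫ x as x → ∞), so the quotient → 0.
Adding the constant: 0 - 4 = -4. Limit = -4.

Final answer: -4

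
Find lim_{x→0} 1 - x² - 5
Direct substitution at x = 0 gives -4.

Final answer: -4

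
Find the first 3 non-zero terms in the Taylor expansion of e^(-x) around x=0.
x^2/2 - x + 1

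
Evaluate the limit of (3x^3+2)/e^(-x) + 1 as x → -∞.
The quotient is an ∞/∞ indeterminate form as x → -∞.
Compare growth rates of the dominant terms (exponentials ≫ polynomials ≫ logarithms), or apply L'Hôpital's rule; the quotient → 0.
Adding the constant: 0 + 1 = 1. Limit = 1.

Final answer: 1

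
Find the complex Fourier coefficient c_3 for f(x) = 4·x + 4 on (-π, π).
Compute the real Fourier coefficients first: a_3 = 0, b_3 = 8/3.
Then c_3 = (a_3 − i·b_3)/2 = -4·i/3.

Final answer: -4·i/3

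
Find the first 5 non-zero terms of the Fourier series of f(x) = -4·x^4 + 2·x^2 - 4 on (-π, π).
(-200 + 32·π^2)·cos(x) + (14 - 8·π^2)·cos(2·x) + (-88/27 + 32·π^2/9)·cos(3·x) + (5/4 - 2·π^2)·cos(4·x) - 4·π^4/5 - 4 + 2·π^2/3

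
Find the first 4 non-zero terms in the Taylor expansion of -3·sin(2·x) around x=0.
8·x^7/105 - 4·x^5/5 + 4·x^3 - 6·x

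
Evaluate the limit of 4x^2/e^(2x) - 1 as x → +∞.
The quotient is an ∞/∞ indeterminate form as x → +∞.
The exponential denominator e^(2x) dominates the polynomial numerator (e^x ≫ x^2 as x → ∞), so the quotient → 0.
Adding the constant: 0 - 1 = -1. Limit = -1.

Final answer: -1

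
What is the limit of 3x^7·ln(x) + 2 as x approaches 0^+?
The product is a 0·∞ indeterminate form at x → 0⁺.
Rewrite the product as 3·ln(x) / x^(-7) and apply L'Hôpital, or use the standard hierarchy x^(-7) ≫ |ln x| as x → 0⁺.
The indeterminate product → 0, so the limit = 2.

Final answer: 2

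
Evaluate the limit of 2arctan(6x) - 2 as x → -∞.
Evaluate the dominant behaviour as x → -∞; each term tends to a finite value or vanishes.
Limit = -π - 2.

Final answer: -π - 2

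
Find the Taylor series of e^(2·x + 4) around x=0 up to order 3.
4·x^3·e^(4)/3 + 2·x^2·e^(4) + 2·x·e^(4) + e^(4)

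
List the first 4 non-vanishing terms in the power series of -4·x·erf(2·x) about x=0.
512·x^8/(21·√(π)) - 128·x^6/(5·√(π)) + 64·x^4/(3·√(π)) - 16·x^2/√(π)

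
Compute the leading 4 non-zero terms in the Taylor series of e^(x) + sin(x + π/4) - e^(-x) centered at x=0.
x^3·(1/3 - √(2)/12) - √(2)·x^2/4 + x·(√(2)/2 + 2) + √(2)/2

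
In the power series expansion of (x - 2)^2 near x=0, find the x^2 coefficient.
Expand to order 2: (x - 2)^2 = x^2 - 4·x + 4 + O(x^3).
The coefficient of x^2 is 1.

Final answer: 1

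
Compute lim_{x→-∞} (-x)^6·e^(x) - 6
The product is a 0·∞ indeterminate form at x → -∞.
Rewrite the product as (-x)^6 / e^(-x) (an ∞/∞ form) and apply L'Hôpital, or use the standard hierarchy e^(|x|) ≫ |(-x)^6| as x → -∞.
The indeterminate product → 0, so the limit = -6.

Final answer: -6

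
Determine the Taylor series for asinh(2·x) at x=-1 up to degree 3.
-asinh(2) + 2·√(5)·(x + 1)/5 + 4·√(5)·(x + 1)^2/25 + 28·√(5)·(x + 1)^3/375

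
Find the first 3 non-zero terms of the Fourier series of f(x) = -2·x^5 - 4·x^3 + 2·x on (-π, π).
(-428 - 4·π^4 + 72·π^2)·sin(x) + (-6·π^2 + 7 + 2·π^4)·sin(2·x) + (-4·π^4/3 + 92/81 + 8·π^2/27)·sin(3·x)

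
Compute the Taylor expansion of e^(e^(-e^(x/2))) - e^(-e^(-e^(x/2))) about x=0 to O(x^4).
x^3·(-e^(-3 + e^(-1))/48 - e^(-3 - e^(-1))/48 + e^(-1 - e^(-1))/48 + e^(-1 + e^(-1))/48) + x^2·(-e^(-2 - e^(-1))/8 + e^(-2 + e^(-1))/8) + x·(-e^(-1 + e^(-1))/2 - e^(-1 - e^(-1))/2) - e^(-e^(-1)) + e^(e^(-1))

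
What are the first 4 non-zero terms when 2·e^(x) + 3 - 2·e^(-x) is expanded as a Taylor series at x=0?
x^5/30 + 2·x^3/3 + 4·x + 3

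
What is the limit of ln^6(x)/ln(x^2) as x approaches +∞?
This is an ∞/∞ indeterminate form as x → +∞.
Write ln(x^2) = 2·ln(x), reducing the quotient to ln^5(x)/2 → ∞.
Limit = ∞.

Final answer: ∞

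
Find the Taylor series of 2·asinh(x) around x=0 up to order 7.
-5·x^7/56 + 3·x^5/20 - x^3/3 + 2·x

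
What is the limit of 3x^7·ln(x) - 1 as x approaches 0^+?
The product is a 0·∞ indeterminate form at x → 0⁺.
Rewrite the product as 3·ln(x) / x^(-7) and apply L'Hôpital, or use the standard hierarchy x^(-7) ≫ |ln x| as x → 0⁺.
The indeterminate product → 0, so the limit = -1.

Final answer: -1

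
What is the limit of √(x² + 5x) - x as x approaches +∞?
This is an ∞ − ∞ indeterminate form.
Multiply and divide by the conjugate √(x²+5x) + x; the x² terms cancel, leaving (5x)/(√(x²+5x)+x) → 5/2.
Limit = 5/2.

Final answer: 5/2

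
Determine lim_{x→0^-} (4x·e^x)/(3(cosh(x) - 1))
Both numerator and denominator → 0 as x → 0^-; this is a 0/0 indeterminate form.
Expand each to leading order near x = 0: numerator ~ 4·x, denominator ~ 3·x^2/2.
The limit of the ratio is -∞.

Final answer: -∞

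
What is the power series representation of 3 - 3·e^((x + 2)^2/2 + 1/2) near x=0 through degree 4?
-43·x^4·e^(5/2)/8 - 7·x^3·e^(5/2) - 15·x^2·e^(5/2)/2 - 6·x·e^(5/2) - 3·e^(5/2) + 3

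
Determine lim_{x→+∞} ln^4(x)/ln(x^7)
This is an ∞/∞ indeterminate form as x → +∞.
Write ln(x^7) = 7·ln(x), reducing the quotient to ln^3(x)/7 → ∞.
Limit = ∞.

Final answer: ∞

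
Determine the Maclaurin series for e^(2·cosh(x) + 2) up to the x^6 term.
91·x^6·e^(4)/360 + 7·x^4·e^(4)/12 + x^2·e^(4) + e^(4)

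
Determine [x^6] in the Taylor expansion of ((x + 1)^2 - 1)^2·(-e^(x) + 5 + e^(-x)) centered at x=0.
Expand to order 6: ((x + 1)^2 - 1)^2·(-e^(x) + 5 + e^(-x)) = -4·x^6/3 - 10·x^5/3 - 3·x^4 + 12·x^3 + 20·x^2 + O(x^7).
The coefficient of x^6 is -4/3.

Final answer: -4/3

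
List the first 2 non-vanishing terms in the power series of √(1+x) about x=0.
x/2 + 1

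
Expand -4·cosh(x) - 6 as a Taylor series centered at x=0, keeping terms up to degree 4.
-x^4/6 - 2·x^2 - 10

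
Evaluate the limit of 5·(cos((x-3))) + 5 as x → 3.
Direct substitution at x = 3 gives 10.

Final answer: 10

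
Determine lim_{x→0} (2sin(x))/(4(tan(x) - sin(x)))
Both numerator and denominator → 0 as x → 0; this is a 0/0 indeterminate form.
Expand each to leading order near x = 0: numerator ~ 2·x, denominator ~ 2·x^3.
The limit of the ratio is ∞.

Final answer: ∞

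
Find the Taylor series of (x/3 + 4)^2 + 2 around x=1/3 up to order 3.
1531/81 + 74·(x - 1/3)/27 + (x - 1/3)^2/9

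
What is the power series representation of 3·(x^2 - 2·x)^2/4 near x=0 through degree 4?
3·x^4/4 - 3·x^3 + 3·x^2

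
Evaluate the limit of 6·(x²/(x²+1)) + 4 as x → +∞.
Evaluate the dominant behaviour as x → +∞; each term tends to a finite value or vanishes.
Limit = 10.

Final answer: 10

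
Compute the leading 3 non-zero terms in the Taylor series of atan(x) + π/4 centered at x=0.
-x^3/3 + x + π/4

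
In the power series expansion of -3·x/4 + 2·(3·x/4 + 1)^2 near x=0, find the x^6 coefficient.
Expand to order 6: -3·x/4 + 2·(3·x/4 + 1)^2 = 9·x^2/8 + 9·x/4 + 2 + O(x^7).
The coefficient of x^6 is 0.

Final answer: 0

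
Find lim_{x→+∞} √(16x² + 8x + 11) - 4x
As x → +∞: multiply by the conjugate to get (8x+11)/(√(16x²+8x+11)+4x); the denominator ~ 8x, so the limit is 8/8 = 1.
Limit = 1.

Final answer: 1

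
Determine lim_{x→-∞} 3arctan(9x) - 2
Evaluate the dominant behaviour as x → -∞; each term tends to a finite value or vanishes.
Limit = -3·π/2 - 2.

Final answer: -3·π/2 - 2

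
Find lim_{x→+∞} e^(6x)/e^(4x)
This is an ∞/∞ indeterminate form as x → +∞.
Rewrite e^(6x)/e^(4x) = e^((6−4)x) = e^(2x); the exponent coefficient is 2 > 0 so e^(2x) → ∞.
Limit = ∞.

Final answer: ∞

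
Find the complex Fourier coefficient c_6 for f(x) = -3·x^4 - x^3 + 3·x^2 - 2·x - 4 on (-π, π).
Compute the real Fourier coefficients first: a_6 = 4/9 - 2·π^2/3, b_6 = 11/18 + π^2/3.
Then c_6 = (a_6 − i·b_6)/2 = -π^2/3 + 2/9 - i·π^2/6 - 11·i/36.

Final answer: -π^2/3 + 2/9 - i·π^2/6 - 11·i/36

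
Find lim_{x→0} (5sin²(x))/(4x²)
Both numerator and denominator → 0 as x → 0; this is a 0/0 indeterminate form.
Expand each to leading order near x = 0: numerator ~ 5·x^2, denominator ~ 4·x^2.
The limit of the ratio is 5/4.

Final answer: 5/4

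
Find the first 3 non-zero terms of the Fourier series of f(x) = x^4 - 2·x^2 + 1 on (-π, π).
(56 - 8·π^2)·cos(x) + (-5 + 2·π^2)·cos(2·x) - 2·π^2/3 + 1 + π^4/5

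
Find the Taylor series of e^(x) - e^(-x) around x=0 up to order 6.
x^5/60 + x^3/3 + 2·x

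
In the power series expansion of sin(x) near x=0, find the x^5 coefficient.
Expand to order 5: sin(x) = x^5/120 - x^3/6 + x + O(x^6).
The coefficient of x^5 is 1/120.

Final answer: 1/120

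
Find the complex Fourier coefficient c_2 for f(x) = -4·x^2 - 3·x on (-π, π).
Compute the real Fourier coefficients first: a_2 = -4, b_2 = 3.
Then c_2 = (a_2 − i·b_2)/2 = -2 - 3·i/2.

Final answer: -2 - 3·i/2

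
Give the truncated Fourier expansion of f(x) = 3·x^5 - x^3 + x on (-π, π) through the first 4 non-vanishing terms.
(-122·π^2 + 6·π^4 + 734)·sin(x) + (-3·π^4 - 25 + 16·π^2)·sin(2·x) + (-46·π^2/9 + 110/27 + 2·π^4)·sin(3·x) + (-3·π^4/2 - 89/64 + 19·π^2/8)·sin(4·x)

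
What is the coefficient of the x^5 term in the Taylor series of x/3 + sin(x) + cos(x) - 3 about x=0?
Expand to order 5: x/3 + sin(x) + cos(x) - 3 = x^5/120 + x^4/24 - x^3/6 - x^2/2 + 4·x/3 - 2 + O(x^6).
The coefficient of x^5 is 1/120.

Final answer: 1/120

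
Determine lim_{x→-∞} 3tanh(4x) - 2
Evaluate the dominant behaviour as x → -∞; each term tends to a finite value or vanishes.
Limit = -5.

Final answer: -5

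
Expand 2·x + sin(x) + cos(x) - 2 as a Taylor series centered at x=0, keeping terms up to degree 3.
-x^3/6 - x^2/2 + 3·x - 1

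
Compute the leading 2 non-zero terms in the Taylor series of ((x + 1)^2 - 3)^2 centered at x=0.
4 - 8·x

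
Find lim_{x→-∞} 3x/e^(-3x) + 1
The quotient is an ∞/∞ indeterminate form as x → -∞.
Compare growth rates of the dominant terms (exponentials ≫ polynomials ≫ logarithms), or apply L'Hôpital's rule; the quotient → 0.
Adding the constant: 0 + 1 = 1. Limit = 1.

Final answer: 1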